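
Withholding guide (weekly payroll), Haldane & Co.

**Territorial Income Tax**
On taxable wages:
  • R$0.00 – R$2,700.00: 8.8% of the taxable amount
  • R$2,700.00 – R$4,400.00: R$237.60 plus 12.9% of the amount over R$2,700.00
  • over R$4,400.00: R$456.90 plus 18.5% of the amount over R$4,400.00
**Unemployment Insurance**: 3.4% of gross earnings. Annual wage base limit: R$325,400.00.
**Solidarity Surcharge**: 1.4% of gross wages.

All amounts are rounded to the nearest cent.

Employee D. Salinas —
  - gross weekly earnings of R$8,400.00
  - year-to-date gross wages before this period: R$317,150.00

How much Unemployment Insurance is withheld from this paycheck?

Unemployment Insurance: cap R$325,400.00 − YTD R$317,150.00 = R$8,250.00 subject; 3.4% × R$8,250.00 = R$280.50

R$280.50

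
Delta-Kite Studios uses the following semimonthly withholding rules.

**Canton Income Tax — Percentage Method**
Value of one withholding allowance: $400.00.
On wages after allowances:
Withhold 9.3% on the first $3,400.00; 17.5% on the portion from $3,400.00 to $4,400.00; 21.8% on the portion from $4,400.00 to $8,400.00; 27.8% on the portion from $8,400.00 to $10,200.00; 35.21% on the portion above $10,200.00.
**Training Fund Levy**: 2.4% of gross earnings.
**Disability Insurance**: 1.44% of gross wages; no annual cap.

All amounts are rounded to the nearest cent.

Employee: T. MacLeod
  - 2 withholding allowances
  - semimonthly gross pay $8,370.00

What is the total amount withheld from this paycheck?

Canton Income Tax: taxable = $8,370.00 − 2×$400.00 = $7,570.00
  $491.20 + 21.8% × ($7,570.00 − $4,400.00) = $491.20 + 21.8% × $3,170.00 = $1,182.26
Training Fund Levy: 2.4% × $8,370.00 = $200.88
Disability Insurance: 1.44% × $8,370.00 = $120.53
Total: $1,182.26 + $200.88 + $120.53 = $1,503.67

$1,503.67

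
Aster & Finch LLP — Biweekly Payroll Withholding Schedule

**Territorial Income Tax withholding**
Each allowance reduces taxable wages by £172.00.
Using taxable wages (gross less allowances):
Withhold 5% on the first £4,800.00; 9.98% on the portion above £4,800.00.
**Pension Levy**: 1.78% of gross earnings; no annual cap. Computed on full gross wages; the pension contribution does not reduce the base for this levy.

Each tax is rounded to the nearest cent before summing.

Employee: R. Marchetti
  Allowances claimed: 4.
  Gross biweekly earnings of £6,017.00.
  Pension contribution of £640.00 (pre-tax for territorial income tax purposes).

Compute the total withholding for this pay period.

Territorial Income Tax: taxable = £6,017.00 − £640.00 − 4×£172.00 = £4,689.00
  5% × £4,689.00 = £234.45
Pension Levy: 1.78% × £6,017.00 = £107.10
Total: £234.45 + £107.10 = £341.55

£341.55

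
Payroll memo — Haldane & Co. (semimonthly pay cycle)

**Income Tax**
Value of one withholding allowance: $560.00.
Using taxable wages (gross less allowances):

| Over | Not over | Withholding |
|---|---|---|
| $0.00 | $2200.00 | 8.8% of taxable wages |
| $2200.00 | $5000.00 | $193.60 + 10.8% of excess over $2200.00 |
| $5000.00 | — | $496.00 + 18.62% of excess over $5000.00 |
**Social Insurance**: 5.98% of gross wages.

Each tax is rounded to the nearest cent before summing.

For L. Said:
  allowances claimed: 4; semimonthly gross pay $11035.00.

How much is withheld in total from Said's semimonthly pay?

$1862.52

Income Tax: taxable = $11035.00 − 4×$560.00 = $8795.00
  $496.00 + 18.62% × ($8795.00 − $5000.00) = $496.00 + 18.62% × $3795.00 = $1202.63
Social Insurance: 5.98% × $11035.00 = $659.89
Total: $1202.63 + $659.89 = $1862.52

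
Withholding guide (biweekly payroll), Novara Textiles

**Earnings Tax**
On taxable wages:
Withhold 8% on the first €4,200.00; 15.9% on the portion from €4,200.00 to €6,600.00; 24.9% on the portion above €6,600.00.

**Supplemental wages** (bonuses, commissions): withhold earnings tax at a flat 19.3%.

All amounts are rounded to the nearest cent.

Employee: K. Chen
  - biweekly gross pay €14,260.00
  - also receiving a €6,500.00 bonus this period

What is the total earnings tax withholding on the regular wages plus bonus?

€3,879.44

Earnings Tax: taxable = €14,260.00
  €717.60 + 24.9% × (€14,260.00 − €6,600.00) = €717.60 + 24.9% × €7,660.00 = €2,624.94
Supplemental (19.3% flat on bonus): 19.3% × €6,500.00 = €1,254.50
Total earnings tax: €2,624.94 + €1,254.50 = €3,879.44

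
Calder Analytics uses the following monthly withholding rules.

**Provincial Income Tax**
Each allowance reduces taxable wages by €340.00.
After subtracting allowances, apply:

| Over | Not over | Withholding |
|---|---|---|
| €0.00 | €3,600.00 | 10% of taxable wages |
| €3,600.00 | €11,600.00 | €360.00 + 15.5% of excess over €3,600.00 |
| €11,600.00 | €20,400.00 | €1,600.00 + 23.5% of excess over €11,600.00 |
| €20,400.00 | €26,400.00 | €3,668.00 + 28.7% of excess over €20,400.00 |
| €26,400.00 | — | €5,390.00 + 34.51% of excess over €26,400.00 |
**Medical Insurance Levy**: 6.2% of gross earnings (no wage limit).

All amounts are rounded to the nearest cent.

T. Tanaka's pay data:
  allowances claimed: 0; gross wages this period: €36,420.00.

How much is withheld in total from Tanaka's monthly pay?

€11,105.94

Provincial Income Tax: taxable = €36,420.00
  €5,390.00 + 34.51% × (€36,420.00 − €26,400.00) = €5,390.00 + 34.51% × €10,020.00 = €8,847.90
Medical Insurance Levy: 6.2% × €36,420.00 = €2,258.04
Total: €8,847.90 + €2,258.04 = €11,105.94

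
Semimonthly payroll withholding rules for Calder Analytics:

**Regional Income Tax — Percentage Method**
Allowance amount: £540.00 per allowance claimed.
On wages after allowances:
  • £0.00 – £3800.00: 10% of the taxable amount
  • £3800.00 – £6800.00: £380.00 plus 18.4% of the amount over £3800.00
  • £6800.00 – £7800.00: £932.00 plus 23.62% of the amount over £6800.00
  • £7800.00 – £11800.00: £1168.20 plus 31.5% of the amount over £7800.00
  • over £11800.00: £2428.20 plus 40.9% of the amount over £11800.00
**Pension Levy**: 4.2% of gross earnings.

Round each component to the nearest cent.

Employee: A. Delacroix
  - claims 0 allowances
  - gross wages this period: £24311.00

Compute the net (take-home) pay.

Regional Income Tax: taxable = £24311.00
  £2428.20 + 40.9% × (£24311.00 − £11800.00) = £2428.20 + 40.9% × £12511.00 = £7545.20
Pension Levy: 4.2% × £24311.00 = £1021.06
Total withheld: £7545.20 + £1021.06 = £8566.26
Net pay: £24311.00 − £8566.26 = £15744.74

£15744.74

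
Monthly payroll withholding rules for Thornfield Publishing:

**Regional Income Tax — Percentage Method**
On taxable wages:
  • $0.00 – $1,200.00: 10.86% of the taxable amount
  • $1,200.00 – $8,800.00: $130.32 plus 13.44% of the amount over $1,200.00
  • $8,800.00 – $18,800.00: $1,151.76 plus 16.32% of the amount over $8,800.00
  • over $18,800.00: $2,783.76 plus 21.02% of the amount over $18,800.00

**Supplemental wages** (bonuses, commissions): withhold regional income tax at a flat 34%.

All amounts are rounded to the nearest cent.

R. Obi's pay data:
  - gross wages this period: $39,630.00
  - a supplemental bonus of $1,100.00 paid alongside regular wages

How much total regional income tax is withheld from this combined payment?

Regional Income Tax: taxable = $39,630.00
  $2,783.76 + 21.02% × ($39,630.00 − $18,800.00) = $2,783.76 + 21.02% × $20,830.00 = $7,162.23
Supplemental (34% flat on bonus): 34% × $1,100.00 = $374.00
Total regional income tax: $7,162.23 + $374.00 = $7,536.23

$7,536.23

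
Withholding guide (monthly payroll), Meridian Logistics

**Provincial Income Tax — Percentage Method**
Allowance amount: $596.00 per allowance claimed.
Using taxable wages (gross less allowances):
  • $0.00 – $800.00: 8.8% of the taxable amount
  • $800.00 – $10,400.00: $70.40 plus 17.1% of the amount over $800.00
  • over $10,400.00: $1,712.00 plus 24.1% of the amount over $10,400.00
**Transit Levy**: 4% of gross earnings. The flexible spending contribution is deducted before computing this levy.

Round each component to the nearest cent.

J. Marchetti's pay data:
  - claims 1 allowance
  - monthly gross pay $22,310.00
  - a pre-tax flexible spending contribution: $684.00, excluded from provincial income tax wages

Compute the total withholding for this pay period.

Provincial Income Tax: taxable = $22,310.00 − $684.00 − 1×$596.00 = $21,030.00
  $1,712.00 + 24.1% × ($21,030.00 − $10,400.00) = $1,712.00 + 24.1% × $10,630.00 = $4,273.83
Transit Levy: 4% × $21,626.00 = $865.04
Total: $4,273.83 + $865.04 = $5,138.87

$5,138.87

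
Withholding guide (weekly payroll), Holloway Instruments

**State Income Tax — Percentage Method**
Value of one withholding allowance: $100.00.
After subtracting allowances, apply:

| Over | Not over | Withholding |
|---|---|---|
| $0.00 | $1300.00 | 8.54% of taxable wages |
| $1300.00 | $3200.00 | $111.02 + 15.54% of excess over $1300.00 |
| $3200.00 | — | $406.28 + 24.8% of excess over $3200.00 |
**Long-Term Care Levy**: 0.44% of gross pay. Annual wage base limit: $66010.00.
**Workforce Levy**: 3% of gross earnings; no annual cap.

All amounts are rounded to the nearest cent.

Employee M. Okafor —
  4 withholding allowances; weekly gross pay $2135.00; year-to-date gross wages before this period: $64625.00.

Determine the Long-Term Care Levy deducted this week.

Long-Term Care Levy: cap $66010.00 − YTD $64625.00 = $1385.00 subject; 0.44% × $1385.00 = $6.09

$6.09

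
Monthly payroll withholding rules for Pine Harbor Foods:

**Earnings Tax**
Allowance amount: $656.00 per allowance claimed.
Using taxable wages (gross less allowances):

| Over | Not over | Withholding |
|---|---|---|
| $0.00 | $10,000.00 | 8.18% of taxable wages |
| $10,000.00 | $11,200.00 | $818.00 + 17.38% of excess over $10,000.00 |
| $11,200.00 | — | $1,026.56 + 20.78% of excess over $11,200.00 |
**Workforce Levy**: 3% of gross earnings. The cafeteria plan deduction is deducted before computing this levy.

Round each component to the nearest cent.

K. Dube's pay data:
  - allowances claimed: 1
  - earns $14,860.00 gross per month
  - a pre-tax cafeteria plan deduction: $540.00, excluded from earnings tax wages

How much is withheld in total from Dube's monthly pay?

$1,968.18

Earnings Tax: taxable = $14,860.00 − $540.00 − 1×$656.00 = $13,664.00
  $1,026.56 + 20.78% × ($13,664.00 − $11,200.00) = $1,026.56 + 20.78% × $2,464.00 = $1,538.58
Workforce Levy: 3% × $14,320.00 = $429.60
Total: $1,538.58 + $429.60 = $1,968.18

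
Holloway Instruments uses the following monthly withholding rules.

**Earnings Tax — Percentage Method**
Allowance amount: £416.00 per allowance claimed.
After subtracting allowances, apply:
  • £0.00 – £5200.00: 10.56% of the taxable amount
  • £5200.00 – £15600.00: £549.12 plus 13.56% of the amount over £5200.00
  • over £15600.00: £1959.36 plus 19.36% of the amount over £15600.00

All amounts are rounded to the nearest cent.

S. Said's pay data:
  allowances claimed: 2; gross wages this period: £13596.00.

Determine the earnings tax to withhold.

£1574.80

Earnings Tax: taxable = £13596.00 − 2×£416.00 = £12764.00
  £549.12 + 13.56% × (£12764.00 − £5200.00) = £549.12 + 13.56% × £7564.00 = £1574.80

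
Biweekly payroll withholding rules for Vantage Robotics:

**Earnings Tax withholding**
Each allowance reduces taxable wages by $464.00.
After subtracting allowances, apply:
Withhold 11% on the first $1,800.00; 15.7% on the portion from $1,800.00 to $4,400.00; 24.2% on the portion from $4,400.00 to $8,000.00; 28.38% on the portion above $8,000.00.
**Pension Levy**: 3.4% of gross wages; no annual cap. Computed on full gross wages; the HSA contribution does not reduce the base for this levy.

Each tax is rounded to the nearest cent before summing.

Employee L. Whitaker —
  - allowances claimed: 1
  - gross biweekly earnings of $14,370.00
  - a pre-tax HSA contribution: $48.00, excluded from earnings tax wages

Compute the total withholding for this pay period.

$3,628.48

Earnings Tax: taxable = $14,370.00 − $48.00 − 1×$464.00 = $13,858.00
  $1,477.40 + 28.38% × ($13,858.00 − $8,000.00) = $1,477.40 + 28.38% × $5,858.00 = $3,139.90
Pension Levy: 3.4% × $14,370.00 = $488.58
Total: $3,139.90 + $488.58 = $3,628.48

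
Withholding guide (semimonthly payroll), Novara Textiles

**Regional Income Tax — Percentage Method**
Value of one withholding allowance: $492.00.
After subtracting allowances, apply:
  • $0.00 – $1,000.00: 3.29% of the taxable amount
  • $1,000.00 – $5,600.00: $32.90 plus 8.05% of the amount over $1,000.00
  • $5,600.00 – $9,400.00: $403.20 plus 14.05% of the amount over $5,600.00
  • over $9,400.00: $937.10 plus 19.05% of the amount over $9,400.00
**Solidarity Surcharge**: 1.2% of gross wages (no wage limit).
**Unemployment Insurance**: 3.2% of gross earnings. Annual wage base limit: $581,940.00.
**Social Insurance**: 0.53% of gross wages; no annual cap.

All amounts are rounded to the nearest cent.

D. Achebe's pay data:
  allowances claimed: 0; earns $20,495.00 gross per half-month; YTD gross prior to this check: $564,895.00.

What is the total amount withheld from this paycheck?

Regional Income Tax: taxable = $20,495.00
  $937.10 + 19.05% × ($20,495.00 − $9,400.00) = $937.10 + 19.05% × $11,095.00 = $3,050.70
Solidarity Surcharge: 1.2% × $20,495.00 = $245.94
Unemployment Insurance: cap $581,940.00 − YTD $564,895.00 = $17,045.00 subject; 3.2% × $17,045.00 = $545.44
Social Insurance: 0.53% × $20,495.00 = $108.62
Total: $3,050.70 + $245.94 + $545.44 + $108.62 = $3,950.70

$3,950.70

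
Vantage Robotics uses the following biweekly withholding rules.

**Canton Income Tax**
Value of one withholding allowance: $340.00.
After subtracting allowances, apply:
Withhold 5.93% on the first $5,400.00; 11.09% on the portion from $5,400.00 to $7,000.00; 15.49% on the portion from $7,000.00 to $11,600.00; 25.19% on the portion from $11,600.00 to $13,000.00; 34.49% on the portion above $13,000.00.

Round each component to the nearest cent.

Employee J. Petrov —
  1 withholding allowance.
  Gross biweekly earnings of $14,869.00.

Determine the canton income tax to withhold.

Canton Income Tax: taxable = $14,869.00 − 1×$340.00 = $14,529.00
  $1,562.86 + 34.49% × ($14,529.00 − $13,000.00) = $1,562.86 + 34.49% × $1,529.00 = $2,090.21

$2,090.21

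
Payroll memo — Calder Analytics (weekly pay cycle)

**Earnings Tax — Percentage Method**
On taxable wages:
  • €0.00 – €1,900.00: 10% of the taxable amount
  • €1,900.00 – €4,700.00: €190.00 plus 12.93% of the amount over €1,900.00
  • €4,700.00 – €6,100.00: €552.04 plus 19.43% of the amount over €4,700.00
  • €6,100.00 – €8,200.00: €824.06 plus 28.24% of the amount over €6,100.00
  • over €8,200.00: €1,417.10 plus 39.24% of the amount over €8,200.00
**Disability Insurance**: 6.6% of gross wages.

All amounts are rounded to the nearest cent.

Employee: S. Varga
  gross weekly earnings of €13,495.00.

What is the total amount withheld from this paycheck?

Earnings Tax: taxable = €13,495.00
  €1,417.10 + 39.24% × (€13,495.00 − €8,200.00) = €1,417.10 + 39.24% × €5,295.00 = €3,494.86
Disability Insurance: 6.6% × €13,495.00 = €890.67
Total: €3,494.86 + €890.67 = €4,385.53

€4,385.53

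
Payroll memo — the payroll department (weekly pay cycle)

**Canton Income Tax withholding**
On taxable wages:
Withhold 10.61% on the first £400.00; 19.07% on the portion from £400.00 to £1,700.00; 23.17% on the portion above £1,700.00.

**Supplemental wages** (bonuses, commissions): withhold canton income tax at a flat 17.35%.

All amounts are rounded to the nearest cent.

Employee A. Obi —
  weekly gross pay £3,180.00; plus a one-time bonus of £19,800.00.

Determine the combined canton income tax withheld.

£4,068.57

Canton Income Tax: taxable = £3,180.00
  £290.35 + 23.17% × (£3,180.00 − £1,700.00) = £290.35 + 23.17% × £1,480.00 = £633.27
Supplemental (17.35% flat on bonus): 17.35% × £19,800.00 = £3,435.30
Total canton income tax: £633.27 + £3,435.30 = £4,068.57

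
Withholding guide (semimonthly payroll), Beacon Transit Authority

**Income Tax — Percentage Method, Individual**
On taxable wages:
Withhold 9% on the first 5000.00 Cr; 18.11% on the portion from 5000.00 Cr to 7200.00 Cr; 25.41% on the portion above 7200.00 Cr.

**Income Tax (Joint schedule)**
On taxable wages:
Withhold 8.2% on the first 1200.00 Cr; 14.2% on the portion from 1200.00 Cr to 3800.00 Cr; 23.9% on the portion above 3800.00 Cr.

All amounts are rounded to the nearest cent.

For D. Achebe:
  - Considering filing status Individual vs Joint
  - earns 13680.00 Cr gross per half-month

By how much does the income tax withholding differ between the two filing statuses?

333.93 Cr

Income Tax (Individual): taxable = 13680.00 Cr
  848.42 Cr + 25.41% × (13680.00 Cr − 7200.00 Cr) = 848.42 Cr + 25.41% × 6480.00 Cr = 2494.99 Cr
Income Tax (Joint): taxable = 13680.00 Cr
  467.60 Cr + 23.9% × (13680.00 Cr − 3800.00 Cr) = 467.60 Cr + 23.9% × 9880.00 Cr = 2828.92 Cr
Difference: |2494.99 Cr − 2828.92 Cr| = 333.93 Cr (higher under Joint)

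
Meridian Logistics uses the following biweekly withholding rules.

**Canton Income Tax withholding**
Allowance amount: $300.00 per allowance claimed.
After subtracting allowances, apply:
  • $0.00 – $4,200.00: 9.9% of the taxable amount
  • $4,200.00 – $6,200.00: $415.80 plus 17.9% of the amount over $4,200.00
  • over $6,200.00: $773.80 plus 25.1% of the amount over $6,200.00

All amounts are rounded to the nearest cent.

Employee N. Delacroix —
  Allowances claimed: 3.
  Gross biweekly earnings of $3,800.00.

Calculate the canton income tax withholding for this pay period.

$287.10

Canton Income Tax: taxable = $3,800.00 − 3×$300.00 = $2,900.00
  9.9% × $2,900.00 = $287.10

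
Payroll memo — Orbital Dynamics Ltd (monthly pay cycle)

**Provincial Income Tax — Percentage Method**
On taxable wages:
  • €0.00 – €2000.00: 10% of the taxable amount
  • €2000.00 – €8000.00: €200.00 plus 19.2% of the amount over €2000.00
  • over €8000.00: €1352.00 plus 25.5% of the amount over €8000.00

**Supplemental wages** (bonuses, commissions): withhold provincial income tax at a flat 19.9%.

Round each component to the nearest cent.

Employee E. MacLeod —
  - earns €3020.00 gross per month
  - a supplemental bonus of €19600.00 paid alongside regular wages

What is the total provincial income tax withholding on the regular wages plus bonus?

Provincial Income Tax: taxable = €3020.00
  €200.00 + 19.2% × (€3020.00 − €2000.00) = €200.00 + 19.2% × €1020.00 = €395.84
Supplemental (19.9% flat on bonus): 19.9% × €19600.00 = €3900.40
Total provincial income tax: €395.84 + €3900.40 = €4296.24

€4296.24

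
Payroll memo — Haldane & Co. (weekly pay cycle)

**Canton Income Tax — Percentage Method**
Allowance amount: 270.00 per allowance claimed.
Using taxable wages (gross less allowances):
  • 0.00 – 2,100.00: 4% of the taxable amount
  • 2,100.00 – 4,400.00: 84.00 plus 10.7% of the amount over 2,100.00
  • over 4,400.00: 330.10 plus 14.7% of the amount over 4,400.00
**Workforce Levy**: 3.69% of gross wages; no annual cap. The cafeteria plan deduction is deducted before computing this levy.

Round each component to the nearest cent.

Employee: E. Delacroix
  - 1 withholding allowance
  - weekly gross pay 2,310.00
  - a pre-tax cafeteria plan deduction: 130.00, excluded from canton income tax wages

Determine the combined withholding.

Canton Income Tax: taxable = 2,310.00 − 130.00 − 1×270.00 = 1,910.00
  4% × 1,910.00 = 76.40
Workforce Levy: 3.69% × 2,180.00 = 80.44
Total: 76.40 + 80.44 = 156.84

156.84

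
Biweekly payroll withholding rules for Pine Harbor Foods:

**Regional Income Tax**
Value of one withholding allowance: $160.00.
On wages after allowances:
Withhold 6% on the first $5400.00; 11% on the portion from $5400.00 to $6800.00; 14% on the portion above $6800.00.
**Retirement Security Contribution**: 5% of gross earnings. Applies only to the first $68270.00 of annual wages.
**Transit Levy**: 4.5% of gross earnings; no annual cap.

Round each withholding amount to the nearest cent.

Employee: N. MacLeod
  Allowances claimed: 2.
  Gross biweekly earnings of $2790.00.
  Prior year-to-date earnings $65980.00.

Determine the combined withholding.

$388.25

Regional Income Tax: taxable = $2790.00 − 2×$160.00 = $2470.00
  6% × $2470.00 = $148.20
Retirement Security Contribution: cap $68270.00 − YTD $65980.00 = $2290.00 subject; 5% × $2290.00 = $114.50
Transit Levy: 4.5% × $2790.00 = $125.55
Total: $148.20 + $114.50 + $125.55 = $388.25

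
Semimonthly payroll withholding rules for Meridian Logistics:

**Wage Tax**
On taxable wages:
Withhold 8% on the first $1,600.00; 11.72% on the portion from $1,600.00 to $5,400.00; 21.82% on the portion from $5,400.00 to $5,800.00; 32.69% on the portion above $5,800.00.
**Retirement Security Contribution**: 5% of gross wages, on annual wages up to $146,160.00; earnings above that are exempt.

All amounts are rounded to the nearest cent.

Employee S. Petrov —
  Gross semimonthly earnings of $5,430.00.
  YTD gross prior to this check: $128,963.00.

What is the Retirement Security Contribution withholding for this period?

$271.50

Retirement Security Contribution: 5% × $5,430.00 = $271.50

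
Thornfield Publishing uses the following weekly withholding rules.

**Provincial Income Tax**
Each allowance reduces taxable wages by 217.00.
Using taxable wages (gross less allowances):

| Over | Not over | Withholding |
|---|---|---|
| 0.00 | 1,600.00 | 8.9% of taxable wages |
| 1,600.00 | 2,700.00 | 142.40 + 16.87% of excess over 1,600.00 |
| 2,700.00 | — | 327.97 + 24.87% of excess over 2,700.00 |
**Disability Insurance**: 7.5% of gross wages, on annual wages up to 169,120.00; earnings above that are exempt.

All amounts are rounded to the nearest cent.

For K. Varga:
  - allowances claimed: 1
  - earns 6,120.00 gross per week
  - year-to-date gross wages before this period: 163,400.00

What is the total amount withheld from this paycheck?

Provincial Income Tax: taxable = 6,120.00 − 1×217.00 = 5,903.00
  327.97 + 24.87% × (5,903.00 − 2,700.00) = 327.97 + 24.87% × 3,203.00 = 1,124.56
Disability Insurance: cap 169,120.00 − YTD 163,400.00 = 5,720.00 subject; 7.5% × 5,720.00 = 429.00
Total: 1,124.56 + 429.00 = 1,553.56

1,553.56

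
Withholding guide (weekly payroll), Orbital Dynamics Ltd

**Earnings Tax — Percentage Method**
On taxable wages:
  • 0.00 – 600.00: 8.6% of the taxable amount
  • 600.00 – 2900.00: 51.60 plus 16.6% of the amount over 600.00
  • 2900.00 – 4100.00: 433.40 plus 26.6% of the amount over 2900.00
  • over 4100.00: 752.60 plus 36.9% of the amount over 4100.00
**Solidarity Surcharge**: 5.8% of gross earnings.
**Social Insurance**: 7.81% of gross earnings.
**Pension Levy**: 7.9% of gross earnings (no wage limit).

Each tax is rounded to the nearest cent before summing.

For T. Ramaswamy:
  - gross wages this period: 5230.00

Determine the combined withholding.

Earnings Tax: taxable = 5230.00
  752.60 + 36.9% × (5230.00 − 4100.00) = 752.60 + 36.9% × 1130.00 = 1169.57
Solidarity Surcharge: 5.8% × 5230.00 = 303.34
Social Insurance: 7.81% × 5230.00 = 408.46
Pension Levy: 7.9% × 5230.00 = 413.17
Total: 1169.57 + 303.34 + 408.46 + 413.17 = 2294.54

2294.54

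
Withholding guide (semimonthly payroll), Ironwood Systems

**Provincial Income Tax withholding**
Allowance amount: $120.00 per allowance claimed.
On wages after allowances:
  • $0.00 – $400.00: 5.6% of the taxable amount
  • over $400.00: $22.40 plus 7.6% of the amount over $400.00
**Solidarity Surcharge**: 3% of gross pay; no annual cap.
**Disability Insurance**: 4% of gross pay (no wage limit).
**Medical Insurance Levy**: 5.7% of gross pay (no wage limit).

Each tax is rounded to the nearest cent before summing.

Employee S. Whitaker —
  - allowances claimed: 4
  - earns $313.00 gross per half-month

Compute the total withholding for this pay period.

Provincial Income Tax: taxable = $313.00 − 4×$120.00 = $-167.00
  Taxable ≤ 0 → $0.00
Solidarity Surcharge: 3% × $313.00 = $9.39
Disability Insurance: 4% × $313.00 = $12.52
Medical Insurance Levy: 5.7% × $313.00 = $17.84
Total: $0.00 + $9.39 + $12.52 + $17.84 = $39.75

$39.75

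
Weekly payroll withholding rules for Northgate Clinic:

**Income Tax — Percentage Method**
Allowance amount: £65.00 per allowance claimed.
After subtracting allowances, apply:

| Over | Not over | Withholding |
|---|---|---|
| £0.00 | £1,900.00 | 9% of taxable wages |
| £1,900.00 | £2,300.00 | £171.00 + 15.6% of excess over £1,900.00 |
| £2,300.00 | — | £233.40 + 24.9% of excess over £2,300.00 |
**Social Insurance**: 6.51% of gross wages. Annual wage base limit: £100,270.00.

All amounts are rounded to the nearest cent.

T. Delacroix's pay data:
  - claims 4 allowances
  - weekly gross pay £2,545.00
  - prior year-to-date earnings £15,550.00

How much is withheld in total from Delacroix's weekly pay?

£396.74

Income Tax: taxable = £2,545.00 − 4×£65.00 = £2,285.00
  £171.00 + 15.6% × (£2,285.00 − £1,900.00) = £171.00 + 15.6% × £385.00 = £231.06
Social Insurance: 6.51% × £2,545.00 = £165.68
Total: £231.06 + £165.68 = £396.74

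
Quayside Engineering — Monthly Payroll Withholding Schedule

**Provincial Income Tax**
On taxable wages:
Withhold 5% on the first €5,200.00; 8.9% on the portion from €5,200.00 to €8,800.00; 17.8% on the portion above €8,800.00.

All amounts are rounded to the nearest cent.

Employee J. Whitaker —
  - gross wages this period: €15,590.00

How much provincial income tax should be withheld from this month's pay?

€1,789.02

Provincial Income Tax: taxable = €15,590.00
  €580.40 + 17.8% × (€15,590.00 − €8,800.00) = €580.40 + 17.8% × €6,790.00 = €1,789.02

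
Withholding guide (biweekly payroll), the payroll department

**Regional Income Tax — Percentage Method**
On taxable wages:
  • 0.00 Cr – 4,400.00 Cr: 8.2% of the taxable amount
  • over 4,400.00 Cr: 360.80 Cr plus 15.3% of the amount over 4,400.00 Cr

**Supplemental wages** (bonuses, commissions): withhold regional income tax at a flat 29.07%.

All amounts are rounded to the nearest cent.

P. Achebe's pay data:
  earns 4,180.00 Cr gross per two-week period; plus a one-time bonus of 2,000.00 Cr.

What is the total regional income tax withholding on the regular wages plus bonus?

Regional Income Tax: taxable = 4,180.00 Cr
  8.2% × 4,180.00 Cr = 342.76 Cr
Supplemental (29.07% flat on bonus): 29.07% × 2,000.00 Cr = 581.40 Cr
Total regional income tax: 342.76 Cr + 581.40 Cr = 924.16 Cr

924.16 Cr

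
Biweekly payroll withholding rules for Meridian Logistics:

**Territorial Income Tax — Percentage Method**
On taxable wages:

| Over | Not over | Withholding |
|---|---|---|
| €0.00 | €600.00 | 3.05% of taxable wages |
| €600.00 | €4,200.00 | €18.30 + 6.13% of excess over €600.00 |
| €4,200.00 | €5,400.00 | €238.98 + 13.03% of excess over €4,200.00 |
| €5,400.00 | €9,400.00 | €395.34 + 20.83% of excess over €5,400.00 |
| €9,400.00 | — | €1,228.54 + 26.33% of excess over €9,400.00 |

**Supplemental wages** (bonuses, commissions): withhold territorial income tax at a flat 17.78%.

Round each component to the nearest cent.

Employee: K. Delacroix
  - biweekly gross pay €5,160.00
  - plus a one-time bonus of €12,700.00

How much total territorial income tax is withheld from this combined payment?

€2,622.13

Territorial Income Tax: taxable = €5,160.00
  €238.98 + 13.03% × (€5,160.00 − €4,200.00) = €238.98 + 13.03% × €960.00 = €364.07
Supplemental (17.78% flat on bonus): 17.78% × €12,700.00 = €2,258.06
Total territorial income tax: €364.07 + €2,258.06 = €2,622.13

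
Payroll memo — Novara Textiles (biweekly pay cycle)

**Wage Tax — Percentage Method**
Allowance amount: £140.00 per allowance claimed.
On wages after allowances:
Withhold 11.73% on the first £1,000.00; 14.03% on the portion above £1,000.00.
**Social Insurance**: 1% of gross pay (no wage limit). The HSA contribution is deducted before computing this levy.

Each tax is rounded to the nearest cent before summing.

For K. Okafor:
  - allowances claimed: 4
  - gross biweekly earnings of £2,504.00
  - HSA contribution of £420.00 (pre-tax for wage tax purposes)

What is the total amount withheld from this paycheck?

£211.66

Wage Tax: taxable = £2,504.00 − £420.00 − 4×£140.00 = £1,524.00
  £117.30 + 14.03% × (£1,524.00 − £1,000.00) = £117.30 + 14.03% × £524.00 = £190.82
Social Insurance: 1% × £2,084.00 = £20.84
Total: £190.82 + £20.84 = £211.66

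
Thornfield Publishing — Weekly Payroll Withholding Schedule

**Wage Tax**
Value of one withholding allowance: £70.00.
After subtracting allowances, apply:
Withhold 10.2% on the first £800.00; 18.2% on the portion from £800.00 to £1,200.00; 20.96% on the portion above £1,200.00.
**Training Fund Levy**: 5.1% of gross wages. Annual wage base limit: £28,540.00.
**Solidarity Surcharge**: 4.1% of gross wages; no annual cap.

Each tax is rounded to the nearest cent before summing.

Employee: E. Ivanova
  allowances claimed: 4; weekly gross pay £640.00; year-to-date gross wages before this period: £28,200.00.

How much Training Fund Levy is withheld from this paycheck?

Training Fund Levy: cap £28,540.00 − YTD £28,200.00 = £340.00 subject; 5.1% × £340.00 = £17.34

£17.34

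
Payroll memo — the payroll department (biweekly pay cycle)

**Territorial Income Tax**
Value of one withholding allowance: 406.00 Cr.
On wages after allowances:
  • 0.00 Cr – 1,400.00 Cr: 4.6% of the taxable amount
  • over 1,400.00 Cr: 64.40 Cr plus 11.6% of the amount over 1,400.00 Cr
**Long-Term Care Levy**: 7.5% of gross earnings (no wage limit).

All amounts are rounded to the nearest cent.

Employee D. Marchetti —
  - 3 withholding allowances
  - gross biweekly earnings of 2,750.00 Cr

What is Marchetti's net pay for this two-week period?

Territorial Income Tax: taxable = 2,750.00 Cr − 3×406.00 Cr = 1,532.00 Cr
  64.40 Cr + 11.6% × (1,532.00 Cr − 1,400.00 Cr) = 64.40 Cr + 11.6% × 132.00 Cr = 79.71 Cr
Long-Term Care Levy: 7.5% × 2,750.00 Cr = 206.25 Cr
Total withheld: 79.71 Cr + 206.25 Cr = 285.96 Cr
Net pay: 2,750.00 Cr − 285.96 Cr = 2,464.04 Cr

2,464.04 Cr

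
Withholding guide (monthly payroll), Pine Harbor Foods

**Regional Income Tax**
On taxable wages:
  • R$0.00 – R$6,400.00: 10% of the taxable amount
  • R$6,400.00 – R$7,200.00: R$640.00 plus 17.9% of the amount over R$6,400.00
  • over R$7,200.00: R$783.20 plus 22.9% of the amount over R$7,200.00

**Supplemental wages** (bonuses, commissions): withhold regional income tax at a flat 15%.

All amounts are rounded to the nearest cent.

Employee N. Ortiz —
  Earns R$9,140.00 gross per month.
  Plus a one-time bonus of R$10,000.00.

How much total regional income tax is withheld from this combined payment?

Regional Income Tax: taxable = R$9,140.00
  R$783.20 + 22.9% × (R$9,140.00 − R$7,200.00) = R$783.20 + 22.9% × R$1,940.00 = R$1,227.46
Supplemental (15% flat on bonus): 15% × R$10,000.00 = R$1,500.00
Total regional income tax: R$1,227.46 + R$1,500.00 = R$2,727.46

R$2,727.46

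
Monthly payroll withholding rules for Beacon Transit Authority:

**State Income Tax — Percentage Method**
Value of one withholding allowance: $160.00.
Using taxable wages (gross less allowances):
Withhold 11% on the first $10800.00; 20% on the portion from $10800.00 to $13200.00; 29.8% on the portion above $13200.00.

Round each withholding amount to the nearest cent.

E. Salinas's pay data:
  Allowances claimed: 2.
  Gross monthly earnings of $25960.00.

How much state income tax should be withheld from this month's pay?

$5375.12

State Income Tax: taxable = $25960.00 − 2×$160.00 = $25640.00
  $1668.00 + 29.8% × ($25640.00 − $13200.00) = $1668.00 + 29.8% × $12440.00 = $5375.12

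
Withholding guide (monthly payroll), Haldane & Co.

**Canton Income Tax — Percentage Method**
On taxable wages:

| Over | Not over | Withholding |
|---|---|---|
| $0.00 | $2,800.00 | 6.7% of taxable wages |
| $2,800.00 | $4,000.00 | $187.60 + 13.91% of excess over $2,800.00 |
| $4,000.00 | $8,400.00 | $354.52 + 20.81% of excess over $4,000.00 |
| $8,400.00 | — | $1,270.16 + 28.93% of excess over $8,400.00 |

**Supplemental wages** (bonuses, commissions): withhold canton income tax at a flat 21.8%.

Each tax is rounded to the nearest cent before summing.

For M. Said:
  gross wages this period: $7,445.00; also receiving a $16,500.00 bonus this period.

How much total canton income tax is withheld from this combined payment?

Canton Income Tax: taxable = $7,445.00
  $354.52 + 20.81% × ($7,445.00 − $4,000.00) = $354.52 + 20.81% × $3,445.00 = $1,071.42
Supplemental (21.8% flat on bonus): 21.8% × $16,500.00 = $3,597.00
Total canton income tax: $1,071.42 + $3,597.00 = $4,668.42

$4,668.42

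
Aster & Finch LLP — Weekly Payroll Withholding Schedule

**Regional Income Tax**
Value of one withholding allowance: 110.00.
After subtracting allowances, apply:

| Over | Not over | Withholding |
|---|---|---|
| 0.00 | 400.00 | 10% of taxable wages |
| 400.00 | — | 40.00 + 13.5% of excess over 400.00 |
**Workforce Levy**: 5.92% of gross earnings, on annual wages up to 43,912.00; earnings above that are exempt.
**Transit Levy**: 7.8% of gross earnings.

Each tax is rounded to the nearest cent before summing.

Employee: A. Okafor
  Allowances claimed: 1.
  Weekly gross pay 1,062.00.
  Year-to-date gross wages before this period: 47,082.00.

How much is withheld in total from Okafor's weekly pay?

197.36

Regional Income Tax: taxable = 1,062.00 − 1×110.00 = 952.00
  40.00 + 13.5% × (952.00 − 400.00) = 40.00 + 13.5% × 552.00 = 114.52
Workforce Levy: YTD 47,082.00 ≥ cap 43,912.00 → 0.00
Transit Levy: 7.8% × 1,062.00 = 82.84
Total: 114.52 + 0.00 + 82.84 = 197.36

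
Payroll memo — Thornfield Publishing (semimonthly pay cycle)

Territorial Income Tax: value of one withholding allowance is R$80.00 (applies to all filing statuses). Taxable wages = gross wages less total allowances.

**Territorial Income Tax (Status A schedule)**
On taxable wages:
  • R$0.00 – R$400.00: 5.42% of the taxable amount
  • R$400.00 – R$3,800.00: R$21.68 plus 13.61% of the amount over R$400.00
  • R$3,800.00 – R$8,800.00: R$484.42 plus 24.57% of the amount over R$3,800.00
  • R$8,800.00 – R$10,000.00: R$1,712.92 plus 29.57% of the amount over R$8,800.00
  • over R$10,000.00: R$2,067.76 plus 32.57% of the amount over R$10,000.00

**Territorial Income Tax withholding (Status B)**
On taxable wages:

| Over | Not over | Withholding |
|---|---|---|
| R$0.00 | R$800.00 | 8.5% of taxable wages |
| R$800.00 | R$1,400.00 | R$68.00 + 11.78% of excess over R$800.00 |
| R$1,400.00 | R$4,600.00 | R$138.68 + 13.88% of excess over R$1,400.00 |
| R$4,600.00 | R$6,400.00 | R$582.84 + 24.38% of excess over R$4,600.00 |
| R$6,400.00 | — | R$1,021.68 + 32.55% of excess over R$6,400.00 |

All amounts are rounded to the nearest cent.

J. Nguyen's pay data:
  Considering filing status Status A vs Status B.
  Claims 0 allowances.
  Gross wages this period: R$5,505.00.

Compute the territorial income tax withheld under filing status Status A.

R$903.34

Territorial Income Tax (Status A): taxable = R$5,505.00
  R$484.42 + 24.57% × (R$5,505.00 − R$3,800.00) = R$484.42 + 24.57% × R$1,705.00 = R$903.34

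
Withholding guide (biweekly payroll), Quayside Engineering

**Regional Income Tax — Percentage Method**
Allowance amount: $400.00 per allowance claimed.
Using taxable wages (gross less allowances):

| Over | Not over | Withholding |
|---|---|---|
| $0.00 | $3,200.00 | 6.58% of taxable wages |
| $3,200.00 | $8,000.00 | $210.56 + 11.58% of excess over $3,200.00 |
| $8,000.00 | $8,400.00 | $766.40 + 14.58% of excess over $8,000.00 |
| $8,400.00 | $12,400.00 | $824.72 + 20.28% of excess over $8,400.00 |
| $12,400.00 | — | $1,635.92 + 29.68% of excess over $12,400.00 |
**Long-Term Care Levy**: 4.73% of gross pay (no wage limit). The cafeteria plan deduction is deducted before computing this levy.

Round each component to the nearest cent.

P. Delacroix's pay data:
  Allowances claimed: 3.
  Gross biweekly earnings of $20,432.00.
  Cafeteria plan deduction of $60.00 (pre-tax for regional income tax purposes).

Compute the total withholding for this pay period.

Regional Income Tax: taxable = $20,432.00 − $60.00 − 3×$400.00 = $19,172.00
  $1,635.92 + 29.68% × ($19,172.00 − $12,400.00) = $1,635.92 + 29.68% × $6,772.00 = $3,645.85
Long-Term Care Levy: 4.73% × $20,372.00 = $963.60
Total: $3,645.85 + $963.60 = $4,609.45

$4,609.45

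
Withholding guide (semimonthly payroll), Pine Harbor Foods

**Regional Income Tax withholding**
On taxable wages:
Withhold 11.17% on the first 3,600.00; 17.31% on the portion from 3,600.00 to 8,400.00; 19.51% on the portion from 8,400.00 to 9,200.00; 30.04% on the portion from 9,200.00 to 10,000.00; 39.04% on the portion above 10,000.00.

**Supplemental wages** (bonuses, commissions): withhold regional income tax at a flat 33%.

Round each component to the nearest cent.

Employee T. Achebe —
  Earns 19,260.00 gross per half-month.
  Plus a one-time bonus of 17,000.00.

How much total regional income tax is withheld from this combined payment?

10,854.50

Regional Income Tax: taxable = 19,260.00
  1,629.40 + 39.04% × (19,260.00 − 10,000.00) = 1,629.40 + 39.04% × 9,260.00 = 5,244.50
Supplemental (33% flat on bonus): 33% × 17,000.00 = 5,610.00
Total regional income tax: 5,244.50 + 5,610.00 = 10,854.50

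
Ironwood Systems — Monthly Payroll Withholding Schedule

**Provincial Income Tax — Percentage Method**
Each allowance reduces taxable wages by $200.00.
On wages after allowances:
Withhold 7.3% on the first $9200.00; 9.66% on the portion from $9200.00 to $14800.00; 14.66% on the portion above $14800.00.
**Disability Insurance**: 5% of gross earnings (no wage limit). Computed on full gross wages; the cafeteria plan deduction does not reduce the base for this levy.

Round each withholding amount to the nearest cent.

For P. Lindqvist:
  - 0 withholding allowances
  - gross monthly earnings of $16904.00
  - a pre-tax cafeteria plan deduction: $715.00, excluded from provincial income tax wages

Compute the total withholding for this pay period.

Provincial Income Tax: taxable = $16904.00 − $715.00 = $16189.00
  $1212.56 + 14.66% × ($16189.00 − $14800.00) = $1212.56 + 14.66% × $1389.00 = $1416.19
Disability Insurance: 5% × $16904.00 = $845.20
Total: $1416.19 + $845.20 = $2261.39

$2261.39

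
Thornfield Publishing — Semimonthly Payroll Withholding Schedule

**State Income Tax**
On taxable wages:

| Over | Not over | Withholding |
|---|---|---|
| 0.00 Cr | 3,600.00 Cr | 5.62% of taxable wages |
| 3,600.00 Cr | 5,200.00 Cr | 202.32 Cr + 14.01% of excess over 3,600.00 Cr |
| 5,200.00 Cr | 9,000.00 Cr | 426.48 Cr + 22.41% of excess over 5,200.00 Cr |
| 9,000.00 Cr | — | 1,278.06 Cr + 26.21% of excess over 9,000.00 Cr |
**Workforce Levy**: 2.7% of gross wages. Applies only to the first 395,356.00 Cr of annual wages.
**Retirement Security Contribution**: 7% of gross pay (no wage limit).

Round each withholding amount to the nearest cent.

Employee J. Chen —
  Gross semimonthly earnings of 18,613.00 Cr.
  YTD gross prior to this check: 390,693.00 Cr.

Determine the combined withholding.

5,226.44 Cr

State Income Tax: taxable = 18,613.00 Cr
  1,278.06 Cr + 26.21% × (18,613.00 Cr − 9,000.00 Cr) = 1,278.06 Cr + 26.21% × 9,613.00 Cr = 3,797.63 Cr
Workforce Levy: cap 395,356.00 Cr − YTD 390,693.00 Cr = 4,663.00 Cr subject; 2.7% × 4,663.00 Cr = 125.90 Cr
Retirement Security Contribution: 7% × 18,613.00 Cr = 1,302.91 Cr
Total: 3,797.63 Cr + 125.90 Cr + 1,302.91 Cr = 5,226.44 Cr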